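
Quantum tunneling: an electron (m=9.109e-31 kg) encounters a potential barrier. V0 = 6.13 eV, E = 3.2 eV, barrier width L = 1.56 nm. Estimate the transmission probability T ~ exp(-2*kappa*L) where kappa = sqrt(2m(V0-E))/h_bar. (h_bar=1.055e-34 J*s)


V0 - E = 2.93 eV = 4.6939e-19 J
kappa = sqrt(2 * m * (V0-E)) / h_bar
= sqrt(2 * 9.109e-31 * 4.6939e-19) / 1.055e-34
= 8.7652e+09 /m
2*kappa*L = 2 * 8.7652e+09 * 1.56e-9
= 27.3475
T = exp(-27.3475) = 1.327804e-12

1.327804e-12


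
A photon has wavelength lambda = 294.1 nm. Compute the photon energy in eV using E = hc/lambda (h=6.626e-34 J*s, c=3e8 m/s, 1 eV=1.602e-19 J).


E = hc / lambda
= (6.626e-34)(3e8) / (294.1e-9)
= 1.9878e-25 / 2.9410e-07
= 6.7589e-19 J
Converting to eV: 6.7589e-19 / 1.602e-19
= 4.2191 eV

4.2191


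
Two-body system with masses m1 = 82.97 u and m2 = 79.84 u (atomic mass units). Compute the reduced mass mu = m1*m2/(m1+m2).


mu = m1 * m2 / (m1 + m2)
= 82.97 * 79.84 / (82.97 + 79.84)
= 6624.3248 / 162.81
= 40.6875 u

40.6875


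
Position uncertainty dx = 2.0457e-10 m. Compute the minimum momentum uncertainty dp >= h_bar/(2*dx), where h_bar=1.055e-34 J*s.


dp = h_bar / (2 * dx)
= 1.055e-34 / (2 * 2.0457e-10)
= 1.055e-34 / 4.0914e-10
= 2.5786e-25 kg*m/s

2.5786e-25


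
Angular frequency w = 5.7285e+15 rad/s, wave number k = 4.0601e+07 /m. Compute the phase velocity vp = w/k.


vp = w / k
= 5.7285e+15 / 4.0601e+07
= 1.4109e+08 m/s

1.4109e+08


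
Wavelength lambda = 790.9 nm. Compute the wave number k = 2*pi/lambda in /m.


k = 2 * pi / lambda
= 6.2832 / (790.9e-9)
= 6.2832 / 7.9090e-07
= 7.9443e+06 /m

7.9443e+06


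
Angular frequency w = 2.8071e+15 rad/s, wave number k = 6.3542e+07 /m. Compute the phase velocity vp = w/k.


vp = w / k
= 2.8071e+15 / 6.3542e+07
= 4.4177e+07 m/s

4.4177e+07


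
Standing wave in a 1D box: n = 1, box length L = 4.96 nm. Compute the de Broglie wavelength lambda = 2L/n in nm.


lambda = 2L / n
= 2 * 4.96 / 1
= 9.92 / 1
= 9.92 nm

9.92


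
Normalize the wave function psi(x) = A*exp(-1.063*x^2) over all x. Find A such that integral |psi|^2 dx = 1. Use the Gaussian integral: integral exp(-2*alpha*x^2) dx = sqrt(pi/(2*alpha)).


integral |psi|^2 dx = A^2 * sqrt(pi/(2*alpha)) = 1
A^2 = sqrt(2*alpha/pi)
= sqrt(2 * 1.063 / pi)
= 0.822634
A = sqrt(0.822634)
= 0.907

0.907


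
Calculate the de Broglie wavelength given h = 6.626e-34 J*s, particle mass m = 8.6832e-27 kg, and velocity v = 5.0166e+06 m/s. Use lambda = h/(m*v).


lambda = h / (m * v)
= 6.626e-34 / (8.6832e-27 * 5.0166e+06)
= 6.626e-34 / 4.3560e-20
= 1.5211e-14 m

1.5211e-14


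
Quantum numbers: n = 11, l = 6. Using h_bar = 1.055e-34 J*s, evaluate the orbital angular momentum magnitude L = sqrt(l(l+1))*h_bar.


L = sqrt(l*(l+1)) * h_bar
= sqrt(6 * 7) * 1.055e-34
= sqrt(42) * 1.055e-34
= 6.4807 * 1.055e-34
= 6.8372e-34 J*s

6.8372e-34


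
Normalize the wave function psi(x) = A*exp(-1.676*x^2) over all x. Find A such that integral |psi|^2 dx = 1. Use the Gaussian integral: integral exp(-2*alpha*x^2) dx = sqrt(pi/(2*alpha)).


integral |psi|^2 dx = A^2 * sqrt(pi/(2*alpha)) = 1
A^2 = sqrt(2*alpha/pi)
= sqrt(2 * 1.676 / pi)
= 1.032945
A = sqrt(1.032945)
= 1.0163

1.0163


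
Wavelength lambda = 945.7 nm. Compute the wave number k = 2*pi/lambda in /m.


k = 2 * pi / lambda
= 6.2832 / (945.7e-9)
= 6.2832 / 9.4570e-07
= 6.6440e+06 /m

6.6440e+06


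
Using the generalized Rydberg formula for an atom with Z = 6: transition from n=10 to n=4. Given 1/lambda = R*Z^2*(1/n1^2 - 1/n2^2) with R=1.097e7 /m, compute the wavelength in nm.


1/lambda = R * Z^2 * (1/n1^2 - 1/n2^2)
= 1.097e7 * 6^2 * (1/4^2 - 1/10^2)
= 1.097e7 * 36 * (0.0625 - 0.01)
= 2.0733e+07 /m
lambda = 1 / 2.0733e+07
= 48.2316 nm

48.2316


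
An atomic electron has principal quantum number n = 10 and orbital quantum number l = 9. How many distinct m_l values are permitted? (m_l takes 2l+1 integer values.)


m_l ranges from -l to +l in integer steps
So m_l goes from -9 to +9
Count = 2l + 1 = 2*9 + 1
= 19

19


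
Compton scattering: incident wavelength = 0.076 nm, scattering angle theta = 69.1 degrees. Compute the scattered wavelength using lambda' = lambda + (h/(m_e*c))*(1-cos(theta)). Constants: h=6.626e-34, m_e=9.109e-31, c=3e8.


Compton wavelength: h/(m_e*c) = 2.4247e-12 m
d_lambda = 2.4247e-12 * (1 - cos(69.1 deg))
= 2.4247e-12 * 0.643262
= 1.5597e-12 m = 0.00156 nm
lambda' = 0.076 + 0.00156
= 0.07756 nm

0.07756


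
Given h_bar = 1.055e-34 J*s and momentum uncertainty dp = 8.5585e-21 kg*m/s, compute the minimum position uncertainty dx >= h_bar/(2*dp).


dx = h_bar / (2 * dp)
= 1.055e-34 / (2 * 8.5585e-21)
= 1.055e-34 / 1.7117e-20
= 6.1635e-15 m

6.1635e-15


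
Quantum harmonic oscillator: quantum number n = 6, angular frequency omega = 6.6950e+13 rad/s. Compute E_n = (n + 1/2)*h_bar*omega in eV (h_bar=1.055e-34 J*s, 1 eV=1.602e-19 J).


E = (n + 1/2) * h_bar * omega
= (6 + 0.5) * 1.055e-34 * 6.6950e+13
= 6.5 * 7.0632e-21
= 4.5911e-20 J
= 0.2866 eV

0.2866


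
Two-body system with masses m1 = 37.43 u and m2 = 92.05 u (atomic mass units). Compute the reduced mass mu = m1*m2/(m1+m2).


mu = m1 * m2 / (m1 + m2)
= 37.43 * 92.05 / (37.43 + 92.05)
= 3445.4315 / 129.48
= 26.6098 u

26.6098


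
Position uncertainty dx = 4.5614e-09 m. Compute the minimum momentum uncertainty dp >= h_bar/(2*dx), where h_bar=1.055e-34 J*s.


dp = h_bar / (2 * dx)
= 1.055e-34 / (2 * 4.5614e-09)
= 1.055e-34 / 9.1228e-09
= 1.1564e-26 kg*m/s

1.1564e-26


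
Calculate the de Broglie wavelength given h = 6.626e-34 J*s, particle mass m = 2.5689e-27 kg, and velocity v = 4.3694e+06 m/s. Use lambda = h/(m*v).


lambda = h / (m * v)
= 6.626e-34 / (2.5689e-27 * 4.3694e+06)
= 6.626e-34 / 1.1225e-20
= 5.9031e-14 m

5.9031e-14


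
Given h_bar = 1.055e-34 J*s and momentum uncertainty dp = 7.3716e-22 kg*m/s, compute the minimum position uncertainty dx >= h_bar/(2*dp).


dx = h_bar / (2 * dp)
= 1.055e-34 / (2 * 7.3716e-22)
= 1.055e-34 / 1.4743e-21
= 7.1558e-14 m

7.1558e-14


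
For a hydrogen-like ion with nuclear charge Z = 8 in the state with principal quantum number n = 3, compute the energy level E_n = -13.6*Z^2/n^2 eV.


E_n = -13.6 * Z^2 / n^2
= -13.6 * 8^2 / 3^2
= -13.6 * 64 / 9
= -96.7111 eV

-96.7111


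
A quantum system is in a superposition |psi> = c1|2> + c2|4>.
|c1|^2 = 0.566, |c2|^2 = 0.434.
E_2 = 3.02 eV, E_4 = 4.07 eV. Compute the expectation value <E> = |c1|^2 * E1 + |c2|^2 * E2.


<E> = |c1|^2 * E1 + |c2|^2 * E2
= 0.566 * 3.02 + 0.434 * 4.07
= 1.7093 + 1.7664
= 3.4757 eV

3.4757


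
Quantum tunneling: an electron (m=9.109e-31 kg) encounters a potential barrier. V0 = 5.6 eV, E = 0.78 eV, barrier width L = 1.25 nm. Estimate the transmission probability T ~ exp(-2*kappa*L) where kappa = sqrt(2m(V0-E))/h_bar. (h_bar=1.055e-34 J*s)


V0 - E = 4.82 eV = 7.7216e-19 J
kappa = sqrt(2 * m * (V0-E)) / h_bar
= sqrt(2 * 9.109e-31 * 7.7216e-19) / 1.055e-34
= 1.1242e+10 /m
2*kappa*L = 2 * 1.1242e+10 * 1.25e-9
= 28.1056
T = exp(-28.1056) = 6.221546e-13

6.221546e-13


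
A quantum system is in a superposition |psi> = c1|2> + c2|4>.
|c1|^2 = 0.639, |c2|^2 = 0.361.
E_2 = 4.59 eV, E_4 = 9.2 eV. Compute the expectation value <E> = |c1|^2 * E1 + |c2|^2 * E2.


<E> = |c1|^2 * E1 + |c2|^2 * E2
= 0.639 * 4.59 + 0.361 * 9.2
= 2.933 + 3.3212
= 6.2542 eV

6.2542


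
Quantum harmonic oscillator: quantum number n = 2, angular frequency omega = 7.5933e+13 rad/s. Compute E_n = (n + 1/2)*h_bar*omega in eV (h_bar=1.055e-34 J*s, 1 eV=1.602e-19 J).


E = (n + 1/2) * h_bar * omega
= (2 + 0.5) * 1.055e-34 * 7.5933e+13
= 2.5 * 8.0109e-21
= 2.0027e-20 J
= 0.125 eV

0.125


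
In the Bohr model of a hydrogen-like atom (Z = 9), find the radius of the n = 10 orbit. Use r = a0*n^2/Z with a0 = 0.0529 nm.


r = a0 * n^2 / Z
= 0.0529 * 10^2 / 9
= 0.0529 * 100 / 9
= 0.5878 nm

0.5878


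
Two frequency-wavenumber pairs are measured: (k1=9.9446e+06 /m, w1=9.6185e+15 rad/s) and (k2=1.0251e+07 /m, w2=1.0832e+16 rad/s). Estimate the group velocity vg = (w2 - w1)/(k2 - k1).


vg = (w2 - w1) / (k2 - k1)
= (1.0832e+16 - 9.6185e+15) / (1.0251e+07 - 9.9446e+06)
= 1.2135e+15 / 3.0640e+05
= 3.9605e+09 m/s

3.9605e+09


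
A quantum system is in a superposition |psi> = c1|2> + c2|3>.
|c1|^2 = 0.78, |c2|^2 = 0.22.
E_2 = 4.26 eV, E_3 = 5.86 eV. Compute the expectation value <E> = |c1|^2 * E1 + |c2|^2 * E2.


<E> = |c1|^2 * E1 + |c2|^2 * E2
= 0.78 * 4.26 + 0.22 * 5.86
= 3.3228 + 1.2892
= 4.612 eV

4.612


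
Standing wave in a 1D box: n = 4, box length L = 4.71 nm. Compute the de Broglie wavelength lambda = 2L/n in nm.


lambda = 2L / n
= 2 * 4.71 / 4
= 9.42 / 4
= 2.355 nm

2.355


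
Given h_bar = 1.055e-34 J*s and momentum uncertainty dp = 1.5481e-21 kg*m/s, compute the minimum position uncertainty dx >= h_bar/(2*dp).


dx = h_bar / (2 * dp)
= 1.055e-34 / (2 * 1.5481e-21)
= 1.055e-34 / 3.0962e-21
= 3.4074e-14 m

3.4074e-14


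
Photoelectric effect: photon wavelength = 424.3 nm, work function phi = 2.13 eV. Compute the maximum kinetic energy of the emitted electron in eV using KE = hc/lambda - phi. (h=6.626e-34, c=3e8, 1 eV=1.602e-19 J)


E_photon = hc / lambda
= (6.626e-34)(3e8) / (424.3e-9)
= 4.6849e-19 J
= 2.9244 eV
KE = E_photon - phi
= 2.9244 - 2.13
= 0.7944 eV

0.7944


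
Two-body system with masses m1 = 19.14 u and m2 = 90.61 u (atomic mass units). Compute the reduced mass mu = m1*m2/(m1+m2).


mu = m1 * m2 / (m1 + m2)
= 19.14 * 90.61 / (19.14 + 90.61)
= 1734.2754 / 109.75
= 15.8021 u

15.8021


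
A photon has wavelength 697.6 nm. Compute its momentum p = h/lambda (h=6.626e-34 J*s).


p = h / lambda
= 6.626e-34 / (697.6e-9)
= 6.626e-34 / 6.9760e-07
= 9.4983e-28 kg*m/s

9.4983e-28


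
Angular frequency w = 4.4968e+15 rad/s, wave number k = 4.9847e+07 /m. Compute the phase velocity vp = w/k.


vp = w / k
= 4.4968e+15 / 4.9847e+07
= 9.0212e+07 m/s

9.0212e+07


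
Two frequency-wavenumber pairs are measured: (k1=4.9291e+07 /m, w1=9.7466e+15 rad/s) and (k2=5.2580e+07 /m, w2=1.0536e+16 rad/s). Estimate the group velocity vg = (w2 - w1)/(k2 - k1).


vg = (w2 - w1) / (k2 - k1)
= (1.0536e+16 - 9.7466e+15) / (5.2580e+07 - 4.9291e+07)
= 7.8940e+14 / 3.2890e+06
= 2.4001e+08 m/s

2.4001e+08


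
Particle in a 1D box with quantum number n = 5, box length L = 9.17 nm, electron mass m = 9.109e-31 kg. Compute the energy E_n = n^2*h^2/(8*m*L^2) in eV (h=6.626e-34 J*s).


E = n^2 * h^2 / (8 * m * L^2)
= 5^2 * (6.626e-34)^2 / (8 * 9.109e-31 * (9.17e-9)^2)
= 25 * 4.3904e-67 / (8 * 9.109e-31 * 8.4089e-17)
= 1.7912e-20 J
= 0.1118 eV

0.1118


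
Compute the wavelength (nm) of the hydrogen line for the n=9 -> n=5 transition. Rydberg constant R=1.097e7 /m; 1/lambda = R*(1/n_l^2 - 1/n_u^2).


1/lambda = R * (1/n_l^2 - 1/n_u^2)
= 1.097e7 * (1/5^2 - 1/9^2)
= 1.097e7 * (0.04 - 0.012346)
= 1.097e7 * 0.027654
= 3.0337e+05 /m
lambda = 1 / 3.0337e+05 = 3296.3276 nm

3296.3276


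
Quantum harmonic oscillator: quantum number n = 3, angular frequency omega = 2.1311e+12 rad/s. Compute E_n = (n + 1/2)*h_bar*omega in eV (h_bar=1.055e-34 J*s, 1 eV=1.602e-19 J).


E = (n + 1/2) * h_bar * omega
= (3 + 0.5) * 1.055e-34 * 2.1311e+12
= 3.5 * 2.2483e-22
= 7.8691e-22 J
= 0.0049 eV

0.0049


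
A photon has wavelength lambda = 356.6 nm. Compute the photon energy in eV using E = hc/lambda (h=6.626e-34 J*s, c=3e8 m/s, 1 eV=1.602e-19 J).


E = hc / lambda
= (6.626e-34)(3e8) / (356.6e-9)
= 1.9878e-25 / 3.5660e-07
= 5.5743e-19 J
Converting to eV: 5.5743e-19 / 1.602e-19
= 3.4796 eV

3.4796


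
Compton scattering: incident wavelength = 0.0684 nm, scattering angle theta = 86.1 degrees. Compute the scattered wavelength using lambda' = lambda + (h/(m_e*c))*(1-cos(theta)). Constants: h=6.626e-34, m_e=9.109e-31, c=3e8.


Compton wavelength: h/(m_e*c) = 2.4247e-12 m
d_lambda = 2.4247e-12 * (1 - cos(86.1 deg))
= 2.4247e-12 * 0.931985
= 2.2598e-12 m = 0.00226 nm
lambda' = 0.0684 + 0.00226
= 0.07066 nm

0.07066


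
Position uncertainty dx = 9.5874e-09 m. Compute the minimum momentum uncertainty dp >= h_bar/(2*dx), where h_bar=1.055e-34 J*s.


dp = h_bar / (2 * dx)
= 1.055e-34 / (2 * 9.5874e-09)
= 1.055e-34 / 1.9175e-08
= 5.5020e-27 kg*m/s

5.5020e-27


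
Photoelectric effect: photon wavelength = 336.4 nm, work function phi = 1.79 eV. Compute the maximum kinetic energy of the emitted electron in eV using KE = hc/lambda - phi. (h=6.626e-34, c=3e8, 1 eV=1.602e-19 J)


E_photon = hc / lambda
= (6.626e-34)(3e8) / (336.4e-9)
= 5.9090e-19 J
= 3.6885 eV
KE = E_photon - phi
= 3.6885 - 1.79
= 1.8985 eV

1.8985


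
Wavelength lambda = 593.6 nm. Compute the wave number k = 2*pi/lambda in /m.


k = 2 * pi / lambda
= 6.2832 / (593.6e-9)
= 6.2832 / 5.9360e-07
= 1.0585e+07 /m

1.0585e+07


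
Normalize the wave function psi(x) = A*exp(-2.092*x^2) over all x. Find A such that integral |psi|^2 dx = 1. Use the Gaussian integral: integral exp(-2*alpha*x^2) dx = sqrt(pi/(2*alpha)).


integral |psi|^2 dx = A^2 * sqrt(pi/(2*alpha)) = 1
A^2 = sqrt(2*alpha/pi)
= sqrt(2 * 2.092 / pi)
= 1.15404
A = sqrt(1.15404)
= 1.0743

1.0743


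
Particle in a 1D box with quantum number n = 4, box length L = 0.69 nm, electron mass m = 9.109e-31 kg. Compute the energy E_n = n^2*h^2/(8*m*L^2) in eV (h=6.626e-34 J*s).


E = n^2 * h^2 / (8 * m * L^2)
= 4^2 * (6.626e-34)^2 / (8 * 9.109e-31 * (0.69e-9)^2)
= 16 * 4.3904e-67 / (8 * 9.109e-31 * 4.7610e-19)
= 2.0247e-18 J
= 12.6387 eV

12.6387


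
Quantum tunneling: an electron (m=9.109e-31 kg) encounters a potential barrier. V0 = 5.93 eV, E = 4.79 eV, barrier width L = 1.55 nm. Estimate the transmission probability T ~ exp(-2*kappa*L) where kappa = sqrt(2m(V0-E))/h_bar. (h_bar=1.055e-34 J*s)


V0 - E = 1.14 eV = 1.8263e-19 J
kappa = sqrt(2 * m * (V0-E)) / h_bar
= sqrt(2 * 9.109e-31 * 1.8263e-19) / 1.055e-34
= 5.4674e+09 /m
2*kappa*L = 2 * 5.4674e+09 * 1.55e-9
= 16.949
T = exp(-16.949) = 4.356690e-08

4.356690e-08


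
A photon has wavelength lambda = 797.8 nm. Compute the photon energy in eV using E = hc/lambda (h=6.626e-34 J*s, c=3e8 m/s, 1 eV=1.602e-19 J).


E = hc / lambda
= (6.626e-34)(3e8) / (797.8e-9)
= 1.9878e-25 / 7.9780e-07
= 2.4916e-19 J
Converting to eV: 2.4916e-19 / 1.602e-19
= 1.5553 eV

1.5553


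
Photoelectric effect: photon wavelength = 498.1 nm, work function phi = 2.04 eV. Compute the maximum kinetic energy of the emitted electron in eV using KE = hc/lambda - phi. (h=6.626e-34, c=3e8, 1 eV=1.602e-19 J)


E_photon = hc / lambda
= (6.626e-34)(3e8) / (498.1e-9)
= 3.9908e-19 J
= 2.4911 eV
KE = E_photon - phi
= 2.4911 - 2.04
= 0.4511 eV

0.4511


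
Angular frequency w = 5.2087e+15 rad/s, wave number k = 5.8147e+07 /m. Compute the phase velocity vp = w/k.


vp = w / k
= 5.2087e+15 / 5.8147e+07
= 8.9578e+07 m/s

8.9578e+07


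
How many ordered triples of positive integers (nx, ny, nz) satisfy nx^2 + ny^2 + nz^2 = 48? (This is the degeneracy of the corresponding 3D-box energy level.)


Enumerate all (nx, ny, nz) with nx^2 + ny^2 + nz^2 = 48:
(4,4,4)
Total degeneracy = 1

1


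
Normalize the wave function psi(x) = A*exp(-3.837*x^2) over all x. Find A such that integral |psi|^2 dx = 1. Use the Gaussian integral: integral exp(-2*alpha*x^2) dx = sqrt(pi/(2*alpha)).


integral |psi|^2 dx = A^2 * sqrt(pi/(2*alpha)) = 1
A^2 = sqrt(2*alpha/pi)
= sqrt(2 * 3.837 / pi)
= 1.562917
A = sqrt(1.562917)
= 1.2502

1.2502


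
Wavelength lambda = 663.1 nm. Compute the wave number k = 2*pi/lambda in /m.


k = 2 * pi / lambda
= 6.2832 / (663.1e-9)
= 6.2832 / 6.6310e-07
= 9.4755e+06 /m

9.4755e+06


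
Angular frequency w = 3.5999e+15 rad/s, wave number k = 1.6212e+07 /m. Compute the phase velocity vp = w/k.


vp = w / k
= 3.5999e+15 / 1.6212e+07
= 2.2205e+08 m/s

2.2205e+08


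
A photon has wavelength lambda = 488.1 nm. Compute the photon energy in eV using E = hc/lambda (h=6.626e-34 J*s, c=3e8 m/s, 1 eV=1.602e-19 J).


E = hc / lambda
= (6.626e-34)(3e8) / (488.1e-9)
= 1.9878e-25 / 4.8810e-07
= 4.0725e-19 J
Converting to eV: 4.0725e-19 / 1.602e-19
= 2.5422 eV

2.5422


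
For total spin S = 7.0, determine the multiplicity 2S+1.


Spin multiplicity = 2S + 1
= 2 * 7.0 + 1
= 14.0 + 1
= 15

15


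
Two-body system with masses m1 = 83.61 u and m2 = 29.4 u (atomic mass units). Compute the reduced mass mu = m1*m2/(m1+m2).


mu = m1 * m2 / (m1 + m2)
= 83.61 * 29.4 / (83.61 + 29.4)
= 2458.134 / 113.01
= 21.7515 u

21.7515


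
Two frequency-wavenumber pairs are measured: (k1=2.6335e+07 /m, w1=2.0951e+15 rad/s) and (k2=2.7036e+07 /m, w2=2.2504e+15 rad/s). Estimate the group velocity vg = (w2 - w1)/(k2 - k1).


vg = (w2 - w1) / (k2 - k1)
= (2.2504e+15 - 2.0951e+15) / (2.7036e+07 - 2.6335e+07)
= 1.5530e+14 / 7.0100e+05
= 2.2154e+08 m/s

2.2154e+08


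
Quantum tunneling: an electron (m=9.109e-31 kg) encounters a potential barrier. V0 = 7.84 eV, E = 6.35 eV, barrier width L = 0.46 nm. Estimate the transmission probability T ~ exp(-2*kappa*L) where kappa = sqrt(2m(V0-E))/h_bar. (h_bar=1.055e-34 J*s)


V0 - E = 1.49 eV = 2.3870e-19 J
kappa = sqrt(2 * m * (V0-E)) / h_bar
= sqrt(2 * 9.109e-31 * 2.3870e-19) / 1.055e-34
= 6.2506e+09 /m
2*kappa*L = 2 * 6.2506e+09 * 0.46e-9
= 5.7506
T = exp(-5.7506) = 3.181000e-03

3.181000e-03


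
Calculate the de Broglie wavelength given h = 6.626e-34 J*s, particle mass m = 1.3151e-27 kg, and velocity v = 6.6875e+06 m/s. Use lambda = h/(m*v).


lambda = h / (m * v)
= 6.626e-34 / (1.3151e-27 * 6.6875e+06)
= 6.626e-34 / 8.7947e-21
= 7.5341e-14 m

7.5341e-14


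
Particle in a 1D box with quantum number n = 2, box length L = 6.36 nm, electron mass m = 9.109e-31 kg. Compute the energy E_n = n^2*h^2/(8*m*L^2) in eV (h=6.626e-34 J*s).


E = n^2 * h^2 / (8 * m * L^2)
= 2^2 * (6.626e-34)^2 / (8 * 9.109e-31 * (6.36e-9)^2)
= 4 * 4.3904e-67 / (8 * 9.109e-31 * 4.0450e-17)
= 5.9578e-21 J
= 0.0372 eV

0.0372


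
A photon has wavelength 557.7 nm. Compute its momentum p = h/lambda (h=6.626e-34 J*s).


p = h / lambda
= 6.626e-34 / (557.7e-9)
= 6.626e-34 / 5.5770e-07
= 1.1881e-27 kg*m/s

1.1881e-27


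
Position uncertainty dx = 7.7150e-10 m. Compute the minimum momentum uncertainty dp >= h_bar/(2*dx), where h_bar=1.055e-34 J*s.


dp = h_bar / (2 * dx)
= 1.055e-34 / (2 * 7.7150e-10)
= 1.055e-34 / 1.5430e-09
= 6.8373e-26 kg*m/s

6.8373e-26


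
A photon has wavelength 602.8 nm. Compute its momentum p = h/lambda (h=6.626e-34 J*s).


p = h / lambda
= 6.626e-34 / (602.8e-9)
= 6.626e-34 / 6.0280e-07
= 1.0992e-27 kg*m/s

1.0992e-27


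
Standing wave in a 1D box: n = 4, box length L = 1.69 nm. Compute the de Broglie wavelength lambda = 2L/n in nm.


lambda = 2L / n
= 2 * 1.69 / 4
= 3.38 / 4
= 0.845 nm

0.845


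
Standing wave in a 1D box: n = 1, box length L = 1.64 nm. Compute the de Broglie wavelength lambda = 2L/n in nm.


lambda = 2L / n
= 2 * 1.64 / 1
= 3.28 / 1
= 3.28 nm

3.28


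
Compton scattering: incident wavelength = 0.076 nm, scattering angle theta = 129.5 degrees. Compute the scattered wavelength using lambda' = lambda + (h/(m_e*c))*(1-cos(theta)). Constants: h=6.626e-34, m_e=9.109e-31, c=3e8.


Compton wavelength: h/(m_e*c) = 2.4247e-12 m
d_lambda = 2.4247e-12 * (1 - cos(129.5 deg))
= 2.4247e-12 * 1.636078
= 3.9670e-12 m = 0.003967 nm
lambda' = 0.076 + 0.003967
= 0.079967 nm

0.079967


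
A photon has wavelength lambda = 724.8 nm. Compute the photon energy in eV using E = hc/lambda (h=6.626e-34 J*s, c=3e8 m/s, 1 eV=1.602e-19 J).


E = hc / lambda
= (6.626e-34)(3e8) / (724.8e-9)
= 1.9878e-25 / 7.2480e-07
= 2.7425e-19 J
Converting to eV: 2.7425e-19 / 1.602e-19
= 1.712 eV

1.712


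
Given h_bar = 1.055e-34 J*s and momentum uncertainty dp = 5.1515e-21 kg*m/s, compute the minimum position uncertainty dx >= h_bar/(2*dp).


dx = h_bar / (2 * dp)
= 1.055e-34 / (2 * 5.1515e-21)
= 1.055e-34 / 1.0303e-20
= 1.0240e-14 m

1.0240e-14


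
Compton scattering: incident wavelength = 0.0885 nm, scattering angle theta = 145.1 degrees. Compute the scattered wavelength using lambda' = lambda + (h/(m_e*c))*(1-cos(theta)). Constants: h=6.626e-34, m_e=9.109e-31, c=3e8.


Compton wavelength: h/(m_e*c) = 2.4247e-12 m
d_lambda = 2.4247e-12 * (1 - cos(145.1 deg))
= 2.4247e-12 * 1.820152
= 4.4133e-12 m = 0.004413 nm
lambda' = 0.0885 + 0.004413
= 0.092913 nm

0.092913


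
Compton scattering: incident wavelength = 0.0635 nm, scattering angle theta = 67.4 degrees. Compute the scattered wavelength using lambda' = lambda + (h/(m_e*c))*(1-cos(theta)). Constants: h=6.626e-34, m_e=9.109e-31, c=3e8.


Compton wavelength: h/(m_e*c) = 2.4247e-12 m
d_lambda = 2.4247e-12 * (1 - cos(67.4 deg))
= 2.4247e-12 * 0.615705
= 1.4929e-12 m = 0.001493 nm
lambda' = 0.0635 + 0.001493
= 0.064993 nm

0.064993


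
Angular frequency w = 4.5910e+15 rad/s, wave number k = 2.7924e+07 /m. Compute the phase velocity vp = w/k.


vp = w / k
= 4.5910e+15 / 2.7924e+07
= 1.6441e+08 m/s

1.6441e+08


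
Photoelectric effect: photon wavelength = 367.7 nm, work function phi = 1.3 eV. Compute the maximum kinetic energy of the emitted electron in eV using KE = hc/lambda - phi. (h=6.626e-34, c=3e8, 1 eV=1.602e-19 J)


E_photon = hc / lambda
= (6.626e-34)(3e8) / (367.7e-9)
= 5.4060e-19 J
= 3.3746 eV
KE = E_photon - phi
= 3.3746 - 1.3
= 2.0746 eV

2.0746


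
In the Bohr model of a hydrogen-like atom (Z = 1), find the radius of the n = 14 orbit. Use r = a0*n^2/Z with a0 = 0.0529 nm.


r = a0 * n^2 / Z
= 0.0529 * 14^2 / 1
= 0.0529 * 196 / 1
= 10.3684 nm

10.3684


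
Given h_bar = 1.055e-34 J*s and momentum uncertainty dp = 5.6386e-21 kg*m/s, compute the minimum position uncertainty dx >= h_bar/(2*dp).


dx = h_bar / (2 * dp)
= 1.055e-34 / (2 * 5.6386e-21)
= 1.055e-34 / 1.1277e-20
= 9.3552e-15 m

9.3552e-15


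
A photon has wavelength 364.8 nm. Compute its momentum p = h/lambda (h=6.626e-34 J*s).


p = h / lambda
= 6.626e-34 / (364.8e-9)
= 6.626e-34 / 3.6480e-07
= 1.8163e-27 kg*m/s

1.8163e-27


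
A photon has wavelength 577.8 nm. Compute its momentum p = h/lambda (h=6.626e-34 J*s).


p = h / lambda
= 6.626e-34 / (577.8e-9)
= 6.626e-34 / 5.7780e-07
= 1.1468e-27 kg*m/s

1.1468e-27


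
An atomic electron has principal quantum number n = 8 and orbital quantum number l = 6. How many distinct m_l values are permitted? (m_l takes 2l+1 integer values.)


m_l ranges from -l to +l in integer steps
So m_l goes from -6 to +6
Count = 2l + 1 = 2*6 + 1
= 13

13


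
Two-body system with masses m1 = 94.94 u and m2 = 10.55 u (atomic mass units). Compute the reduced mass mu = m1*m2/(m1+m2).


mu = m1 * m2 / (m1 + m2)
= 94.94 * 10.55 / (94.94 + 10.55)
= 1001.617 / 105.49
= 9.4949 u

9.4949


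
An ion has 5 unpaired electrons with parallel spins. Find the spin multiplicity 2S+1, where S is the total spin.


Total spin S = N * (1/2) = 5 * 0.5 = 2.5
Spin multiplicity = 2S + 1
= 2 * 2.5 + 1
= 6

6


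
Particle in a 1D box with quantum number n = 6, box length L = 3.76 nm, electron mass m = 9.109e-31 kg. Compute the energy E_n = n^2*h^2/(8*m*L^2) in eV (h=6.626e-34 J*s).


E = n^2 * h^2 / (8 * m * L^2)
= 6^2 * (6.626e-34)^2 / (8 * 9.109e-31 * (3.76e-9)^2)
= 36 * 4.3904e-67 / (8 * 9.109e-31 * 1.4138e-17)
= 1.5342e-19 J
= 0.9576 eV

0.9576


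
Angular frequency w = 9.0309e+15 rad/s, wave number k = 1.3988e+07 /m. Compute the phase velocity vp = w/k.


vp = w / k
= 9.0309e+15 / 1.3988e+07
= 6.4562e+08 m/s

6.4562e+08


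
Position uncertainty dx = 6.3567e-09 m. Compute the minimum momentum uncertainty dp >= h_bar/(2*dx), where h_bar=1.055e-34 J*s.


dp = h_bar / (2 * dx)
= 1.055e-34 / (2 * 6.3567e-09)
= 1.055e-34 / 1.2713e-08
= 8.2983e-27 kg*m/s

8.2983e-27


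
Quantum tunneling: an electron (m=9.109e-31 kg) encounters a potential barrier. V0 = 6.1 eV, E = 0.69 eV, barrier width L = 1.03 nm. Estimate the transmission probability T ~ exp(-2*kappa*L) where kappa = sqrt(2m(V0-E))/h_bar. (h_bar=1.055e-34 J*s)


V0 - E = 5.41 eV = 8.6668e-19 J
kappa = sqrt(2 * m * (V0-E)) / h_bar
= sqrt(2 * 9.109e-31 * 8.6668e-19) / 1.055e-34
= 1.1910e+10 /m
2*kappa*L = 2 * 1.1910e+10 * 1.03e-9
= 24.5355
T = exp(-24.5355) = 2.209865e-11

2.209865e-11


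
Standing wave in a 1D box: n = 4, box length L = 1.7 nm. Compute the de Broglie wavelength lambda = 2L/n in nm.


lambda = 2L / n
= 2 * 1.7 / 4
= 3.4 / 4
= 0.85 nm

0.85


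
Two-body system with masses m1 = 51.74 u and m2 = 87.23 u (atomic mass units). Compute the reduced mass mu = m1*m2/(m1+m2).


mu = m1 * m2 / (m1 + m2)
= 51.74 * 87.23 / (51.74 + 87.23)
= 4513.2802 / 138.97
= 32.4767 u

32.4767


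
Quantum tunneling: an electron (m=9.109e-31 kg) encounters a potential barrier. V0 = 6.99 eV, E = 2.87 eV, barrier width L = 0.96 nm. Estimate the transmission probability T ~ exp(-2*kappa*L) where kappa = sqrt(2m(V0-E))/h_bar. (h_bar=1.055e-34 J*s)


V0 - E = 4.12 eV = 6.6002e-19 J
kappa = sqrt(2 * m * (V0-E)) / h_bar
= sqrt(2 * 9.109e-31 * 6.6002e-19) / 1.055e-34
= 1.0394e+10 /m
2*kappa*L = 2 * 1.0394e+10 * 0.96e-9
= 19.9563
T = exp(-19.9563) = 2.153326e-09

2.153326e-09


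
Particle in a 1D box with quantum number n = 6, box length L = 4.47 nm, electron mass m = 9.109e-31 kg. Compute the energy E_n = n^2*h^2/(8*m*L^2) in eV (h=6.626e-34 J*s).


E = n^2 * h^2 / (8 * m * L^2)
= 6^2 * (6.626e-34)^2 / (8 * 9.109e-31 * (4.47e-9)^2)
= 36 * 4.3904e-67 / (8 * 9.109e-31 * 1.9981e-17)
= 1.0855e-19 J
= 0.6776 eV

0.6776


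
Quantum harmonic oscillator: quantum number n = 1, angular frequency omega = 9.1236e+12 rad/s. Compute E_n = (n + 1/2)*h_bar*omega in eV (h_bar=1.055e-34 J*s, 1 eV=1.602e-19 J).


E = (n + 1/2) * h_bar * omega
= (1 + 0.5) * 1.055e-34 * 9.1236e+12
= 1.5 * 9.6254e-22
= 1.4438e-21 J
= 0.009 eV

0.009


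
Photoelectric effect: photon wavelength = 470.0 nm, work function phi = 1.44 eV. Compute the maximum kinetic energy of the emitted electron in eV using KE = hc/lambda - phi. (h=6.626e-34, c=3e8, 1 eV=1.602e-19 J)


E_photon = hc / lambda
= (6.626e-34)(3e8) / (470.0e-9)
= 4.2294e-19 J
= 2.6401 eV
KE = E_photon - phi
= 2.6401 - 1.44
= 1.2001 eV

1.2001


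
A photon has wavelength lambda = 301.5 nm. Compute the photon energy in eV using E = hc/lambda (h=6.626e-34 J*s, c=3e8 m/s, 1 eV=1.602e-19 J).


E = hc / lambda
= (6.626e-34)(3e8) / (301.5e-9)
= 1.9878e-25 / 3.0150e-07
= 6.5930e-19 J
Converting to eV: 6.5930e-19 / 1.602e-19
= 4.1155 eV

4.1155


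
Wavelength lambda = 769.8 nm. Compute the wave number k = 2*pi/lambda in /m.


k = 2 * pi / lambda
= 6.2832 / (769.8e-9)
= 6.2832 / 7.6980e-07
= 8.1621e+06 /m

8.1621e+06


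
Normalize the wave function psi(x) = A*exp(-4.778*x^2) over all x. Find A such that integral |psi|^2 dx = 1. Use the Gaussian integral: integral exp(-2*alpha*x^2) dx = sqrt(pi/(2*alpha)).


integral |psi|^2 dx = A^2 * sqrt(pi/(2*alpha)) = 1
A^2 = sqrt(2*alpha/pi)
= sqrt(2 * 4.778 / pi)
= 1.744067
A = sqrt(1.744067)
= 1.3206

1.3206


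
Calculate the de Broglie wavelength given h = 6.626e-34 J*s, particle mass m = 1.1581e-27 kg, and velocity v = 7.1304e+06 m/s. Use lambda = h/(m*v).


lambda = h / (m * v)
= 6.626e-34 / (1.1581e-27 * 7.1304e+06)
= 6.626e-34 / 8.2577e-21
= 8.0240e-14 m

8.0240e-14


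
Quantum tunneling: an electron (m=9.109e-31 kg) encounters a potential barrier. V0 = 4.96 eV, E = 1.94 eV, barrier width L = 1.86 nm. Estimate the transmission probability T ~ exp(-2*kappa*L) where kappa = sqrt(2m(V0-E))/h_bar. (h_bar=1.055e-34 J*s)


V0 - E = 3.02 eV = 4.8380e-19 J
kappa = sqrt(2 * m * (V0-E)) / h_bar
= sqrt(2 * 9.109e-31 * 4.8380e-19) / 1.055e-34
= 8.8988e+09 /m
2*kappa*L = 2 * 8.8988e+09 * 1.86e-9
= 33.1036
T = exp(-33.1036) = 4.200280e-15

4.200280e-15


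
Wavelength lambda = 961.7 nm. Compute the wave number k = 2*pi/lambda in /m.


k = 2 * pi / lambda
= 6.2832 / (961.7e-9)
= 6.2832 / 9.6170e-07
= 6.5334e+06 /m

6.5334e+06


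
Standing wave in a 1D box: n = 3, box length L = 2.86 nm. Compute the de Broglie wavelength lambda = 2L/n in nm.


lambda = 2L / n
= 2 * 2.86 / 3
= 5.72 / 3
= 1.9067 nm

1.9067


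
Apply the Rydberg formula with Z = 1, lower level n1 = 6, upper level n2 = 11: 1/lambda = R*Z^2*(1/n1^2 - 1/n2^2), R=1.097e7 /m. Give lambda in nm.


1/lambda = R * Z^2 * (1/n1^2 - 1/n2^2)
= 1.097e7 * 1^2 * (1/6^2 - 1/11^2)
= 1.097e7 * 1 * (0.027778 - 0.008264)
= 2.1406e+05 /m
lambda = 1 / 2.1406e+05
= 4671.5642 nm

4671.5642


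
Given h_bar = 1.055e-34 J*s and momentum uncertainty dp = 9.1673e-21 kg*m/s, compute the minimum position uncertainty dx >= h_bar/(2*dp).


dx = h_bar / (2 * dp)
= 1.055e-34 / (2 * 9.1673e-21)
= 1.055e-34 / 1.8335e-20
= 5.7541e-15 m

5.7541e-15


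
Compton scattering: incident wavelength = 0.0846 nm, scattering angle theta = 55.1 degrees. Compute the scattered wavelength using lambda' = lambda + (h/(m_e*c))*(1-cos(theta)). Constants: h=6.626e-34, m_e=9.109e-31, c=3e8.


Compton wavelength: h/(m_e*c) = 2.4247e-12 m
d_lambda = 2.4247e-12 * (1 - cos(55.1 deg))
= 2.4247e-12 * 0.427854
= 1.0374e-12 m = 0.001037 nm
lambda' = 0.0846 + 0.001037
= 0.085637 nm

0.085637


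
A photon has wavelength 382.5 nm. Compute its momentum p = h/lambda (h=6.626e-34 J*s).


p = h / lambda
= 6.626e-34 / (382.5e-9)
= 6.626e-34 / 3.8250e-07
= 1.7323e-27 kg*m/s

1.7323e-27


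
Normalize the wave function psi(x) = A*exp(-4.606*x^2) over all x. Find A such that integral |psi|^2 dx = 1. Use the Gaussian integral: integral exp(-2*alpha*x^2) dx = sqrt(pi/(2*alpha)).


integral |psi|^2 dx = A^2 * sqrt(pi/(2*alpha)) = 1
A^2 = sqrt(2*alpha/pi)
= sqrt(2 * 4.606 / pi)
= 1.712387
A = sqrt(1.712387)
= 1.3086

1.3086


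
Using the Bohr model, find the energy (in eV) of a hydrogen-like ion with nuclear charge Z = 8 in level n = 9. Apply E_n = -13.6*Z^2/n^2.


E_n = -13.6 * Z^2 / n^2
= -13.6 * 8^2 / 9^2
= -13.6 * 64 / 81
= -10.7457 eV

-10.7457


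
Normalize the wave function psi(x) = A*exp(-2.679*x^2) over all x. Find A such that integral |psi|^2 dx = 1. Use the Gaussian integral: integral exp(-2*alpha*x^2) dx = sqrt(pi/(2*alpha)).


integral |psi|^2 dx = A^2 * sqrt(pi/(2*alpha)) = 1
A^2 = sqrt(2*alpha/pi)
= sqrt(2 * 2.679 / pi)
= 1.30595
A = sqrt(1.30595)
= 1.1428

1.1428


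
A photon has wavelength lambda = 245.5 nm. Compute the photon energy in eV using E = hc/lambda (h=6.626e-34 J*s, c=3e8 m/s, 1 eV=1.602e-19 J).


E = hc / lambda
= (6.626e-34)(3e8) / (245.5e-9)
= 1.9878e-25 / 2.4550e-07
= 8.0969e-19 J
Converting to eV: 8.0969e-19 / 1.602e-19
= 5.0543 eV

5.0543


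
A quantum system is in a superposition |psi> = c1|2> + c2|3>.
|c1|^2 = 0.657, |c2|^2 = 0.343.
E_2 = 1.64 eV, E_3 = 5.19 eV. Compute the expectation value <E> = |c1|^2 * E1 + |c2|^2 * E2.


<E> = |c1|^2 * E1 + |c2|^2 * E2
= 0.657 * 1.64 + 0.343 * 5.19
= 1.0775 + 1.7802
= 2.8577 eV

2.8577


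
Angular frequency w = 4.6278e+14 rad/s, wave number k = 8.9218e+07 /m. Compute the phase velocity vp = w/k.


vp = w / k
= 4.6278e+14 / 8.9218e+07
= 5.1871e+06 m/s

5.1871e+06


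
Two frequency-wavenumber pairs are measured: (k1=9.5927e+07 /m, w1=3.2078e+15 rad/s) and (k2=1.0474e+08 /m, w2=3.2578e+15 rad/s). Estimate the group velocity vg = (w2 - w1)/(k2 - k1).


vg = (w2 - w1) / (k2 - k1)
= (3.2578e+15 - 3.2078e+15) / (1.0474e+08 - 9.5927e+07)
= 5.0000e+13 / 8.8130e+06
= 5.6734e+06 m/s

5.6734e+06


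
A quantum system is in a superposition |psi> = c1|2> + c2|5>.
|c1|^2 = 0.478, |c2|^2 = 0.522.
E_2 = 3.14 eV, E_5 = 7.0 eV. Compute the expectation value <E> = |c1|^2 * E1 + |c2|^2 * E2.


<E> = |c1|^2 * E1 + |c2|^2 * E2
= 0.478 * 3.14 + 0.522 * 7.0
= 1.5009 + 3.654
= 5.1549 eV

5.1549


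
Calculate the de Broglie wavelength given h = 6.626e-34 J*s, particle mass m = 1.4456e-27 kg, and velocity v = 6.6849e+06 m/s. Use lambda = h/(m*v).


lambda = h / (m * v)
= 6.626e-34 / (1.4456e-27 * 6.6849e+06)
= 6.626e-34 / 9.6637e-21
= 6.8566e-14 m

6.8566e-14


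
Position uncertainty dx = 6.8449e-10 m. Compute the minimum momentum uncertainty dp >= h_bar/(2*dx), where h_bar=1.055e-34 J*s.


dp = h_bar / (2 * dx)
= 1.055e-34 / (2 * 6.8449e-10)
= 1.055e-34 / 1.3690e-09
= 7.7065e-26 kg*m/s

7.7065e-26


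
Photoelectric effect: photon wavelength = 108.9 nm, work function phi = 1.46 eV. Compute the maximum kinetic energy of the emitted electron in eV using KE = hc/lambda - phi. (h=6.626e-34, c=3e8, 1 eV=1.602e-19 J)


E_photon = hc / lambda
= (6.626e-34)(3e8) / (108.9e-9)
= 1.8253e-18 J
= 11.3942 eV
KE = E_photon - phi
= 11.3942 - 1.46
= 9.9342 eV

9.9342


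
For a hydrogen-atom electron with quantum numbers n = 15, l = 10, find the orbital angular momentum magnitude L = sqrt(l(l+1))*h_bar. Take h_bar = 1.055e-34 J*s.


L = sqrt(l*(l+1)) * h_bar
= sqrt(10 * 11) * 1.055e-34
= sqrt(110) * 1.055e-34
= 10.4881 * 1.055e-34
= 1.1065e-33 J*s

1.1065e-33


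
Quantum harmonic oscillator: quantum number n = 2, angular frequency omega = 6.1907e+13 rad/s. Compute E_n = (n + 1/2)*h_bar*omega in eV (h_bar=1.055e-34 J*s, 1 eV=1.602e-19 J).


E = (n + 1/2) * h_bar * omega
= (2 + 0.5) * 1.055e-34 * 6.1907e+13
= 2.5 * 6.5312e-21
= 1.6328e-20 J
= 0.1019 eV

0.1019


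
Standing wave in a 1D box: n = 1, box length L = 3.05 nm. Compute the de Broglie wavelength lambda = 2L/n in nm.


lambda = 2L / n
= 2 * 3.05 / 1
= 6.1 / 1
= 6.1 nm

6.1


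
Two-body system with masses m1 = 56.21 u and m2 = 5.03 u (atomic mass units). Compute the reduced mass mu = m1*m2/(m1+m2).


mu = m1 * m2 / (m1 + m2)
= 56.21 * 5.03 / (56.21 + 5.03)
= 282.7363 / 61.24
= 4.6169 u

4.6169


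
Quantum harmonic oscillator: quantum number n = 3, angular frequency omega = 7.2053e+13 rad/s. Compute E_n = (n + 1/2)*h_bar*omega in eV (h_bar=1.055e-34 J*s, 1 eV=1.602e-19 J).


E = (n + 1/2) * h_bar * omega
= (3 + 0.5) * 1.055e-34 * 7.2053e+13
= 3.5 * 7.6016e-21
= 2.6606e-20 J
= 0.1661 eV

0.1661


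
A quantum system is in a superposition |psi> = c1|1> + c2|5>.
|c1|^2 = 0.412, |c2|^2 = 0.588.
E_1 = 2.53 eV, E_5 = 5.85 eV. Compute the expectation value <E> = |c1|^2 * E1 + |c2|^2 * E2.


<E> = |c1|^2 * E1 + |c2|^2 * E2
= 0.412 * 2.53 + 0.588 * 5.85
= 1.0424 + 3.4398
= 4.4822 eV

4.4822


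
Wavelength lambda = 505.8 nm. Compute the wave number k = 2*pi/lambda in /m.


k = 2 * pi / lambda
= 6.2832 / (505.8e-9)
= 6.2832 / 5.0580e-07
= 1.2422e+07 /m

1.2422e+07


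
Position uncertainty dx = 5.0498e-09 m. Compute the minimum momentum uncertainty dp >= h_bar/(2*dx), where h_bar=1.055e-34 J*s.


dp = h_bar / (2 * dx)
= 1.055e-34 / (2 * 5.0498e-09)
= 1.055e-34 / 1.0100e-08
= 1.0446e-26 kg*m/s

1.0446e-26


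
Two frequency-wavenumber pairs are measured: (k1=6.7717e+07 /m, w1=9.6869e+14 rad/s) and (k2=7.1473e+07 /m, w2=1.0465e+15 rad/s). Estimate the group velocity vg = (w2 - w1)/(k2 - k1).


vg = (w2 - w1) / (k2 - k1)
= (1.0465e+15 - 9.6869e+14) / (7.1473e+07 - 6.7717e+07)
= 7.7810e+13 / 3.7560e+06
= 2.0716e+07 m/s

2.0716e+07


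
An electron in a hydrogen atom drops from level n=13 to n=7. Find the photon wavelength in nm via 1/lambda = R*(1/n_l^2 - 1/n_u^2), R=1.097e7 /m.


1/lambda = R * (1/n_l^2 - 1/n_u^2)
= 1.097e7 * (1/7^2 - 1/13^2)
= 1.097e7 * (0.020408 - 0.005917)
= 1.097e7 * 0.014491
= 1.5897e+05 /m
lambda = 1 / 1.5897e+05 = 6290.6411 nm

6290.6411


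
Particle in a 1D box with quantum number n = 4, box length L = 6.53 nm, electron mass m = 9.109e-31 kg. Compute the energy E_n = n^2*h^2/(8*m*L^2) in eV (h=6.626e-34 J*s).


E = n^2 * h^2 / (8 * m * L^2)
= 4^2 * (6.626e-34)^2 / (8 * 9.109e-31 * (6.53e-9)^2)
= 16 * 4.3904e-67 / (8 * 9.109e-31 * 4.2641e-17)
= 2.2607e-20 J
= 0.1411 eV

0.1411


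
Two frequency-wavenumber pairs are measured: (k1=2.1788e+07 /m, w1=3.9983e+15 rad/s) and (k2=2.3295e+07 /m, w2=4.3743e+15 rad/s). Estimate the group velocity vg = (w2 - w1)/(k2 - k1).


vg = (w2 - w1) / (k2 - k1)
= (4.3743e+15 - 3.9983e+15) / (2.3295e+07 - 2.1788e+07)
= 3.7600e+14 / 1.5070e+06
= 2.4950e+08 m/s

2.4950e+08


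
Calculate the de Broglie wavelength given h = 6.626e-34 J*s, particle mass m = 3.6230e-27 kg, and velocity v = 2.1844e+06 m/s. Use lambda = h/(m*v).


lambda = h / (m * v)
= 6.626e-34 / (3.6230e-27 * 2.1844e+06)
= 6.626e-34 / 7.9141e-21
= 8.3724e-14 m

8.3724e-14


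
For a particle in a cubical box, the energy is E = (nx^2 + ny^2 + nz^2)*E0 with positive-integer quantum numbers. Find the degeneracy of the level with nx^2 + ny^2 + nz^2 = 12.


Enumerate all (nx, ny, nz) with nx^2 + ny^2 + nz^2 = 12:
(2,2,2)
Total degeneracy = 1

1


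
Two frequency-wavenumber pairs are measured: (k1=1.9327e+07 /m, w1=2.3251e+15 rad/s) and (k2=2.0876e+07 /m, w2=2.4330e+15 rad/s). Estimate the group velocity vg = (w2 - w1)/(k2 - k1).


vg = (w2 - w1) / (k2 - k1)
= (2.4330e+15 - 2.3251e+15) / (2.0876e+07 - 1.9327e+07)
= 1.0790e+14 / 1.5490e+06
= 6.9658e+07 m/s

6.9658e+07


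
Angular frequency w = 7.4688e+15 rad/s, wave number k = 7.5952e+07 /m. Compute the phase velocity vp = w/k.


vp = w / k
= 7.4688e+15 / 7.5952e+07
= 9.8336e+07 m/s

9.8336e+07


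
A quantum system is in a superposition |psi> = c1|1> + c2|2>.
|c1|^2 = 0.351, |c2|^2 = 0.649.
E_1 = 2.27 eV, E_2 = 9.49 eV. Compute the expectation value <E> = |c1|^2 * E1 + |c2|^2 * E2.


<E> = |c1|^2 * E1 + |c2|^2 * E2
= 0.351 * 2.27 + 0.649 * 9.49
= 0.7968 + 6.159
= 6.9558 eV

6.9558


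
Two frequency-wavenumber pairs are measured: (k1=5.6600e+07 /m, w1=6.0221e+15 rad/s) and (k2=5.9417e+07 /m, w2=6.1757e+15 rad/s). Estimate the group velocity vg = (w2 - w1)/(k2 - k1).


vg = (w2 - w1) / (k2 - k1)
= (6.1757e+15 - 6.0221e+15) / (5.9417e+07 - 5.6600e+07)
= 1.5360e+14 / 2.8170e+06
= 5.4526e+07 m/s

5.4526e+07


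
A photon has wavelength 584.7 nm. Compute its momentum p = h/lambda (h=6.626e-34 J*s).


p = h / lambda
= 6.626e-34 / (584.7e-9)
= 6.626e-34 / 5.8470e-07
= 1.1332e-27 kg*m/s

1.1332e-27


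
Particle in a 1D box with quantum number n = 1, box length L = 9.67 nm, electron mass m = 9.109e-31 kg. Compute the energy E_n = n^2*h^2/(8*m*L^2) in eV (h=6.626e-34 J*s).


E = n^2 * h^2 / (8 * m * L^2)
= 1^2 * (6.626e-34)^2 / (8 * 9.109e-31 * (9.67e-9)^2)
= 1 * 4.3904e-67 / (8 * 9.109e-31 * 9.3509e-17)
= 6.4430e-22 J
= 0.004 eV

0.004


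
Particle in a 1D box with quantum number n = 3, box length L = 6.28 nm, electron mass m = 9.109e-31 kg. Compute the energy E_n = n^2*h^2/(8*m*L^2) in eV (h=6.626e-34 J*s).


E = n^2 * h^2 / (8 * m * L^2)
= 3^2 * (6.626e-34)^2 / (8 * 9.109e-31 * (6.28e-9)^2)
= 9 * 4.3904e-67 / (8 * 9.109e-31 * 3.9438e-17)
= 1.3749e-20 J
= 0.0858 eV

0.0858


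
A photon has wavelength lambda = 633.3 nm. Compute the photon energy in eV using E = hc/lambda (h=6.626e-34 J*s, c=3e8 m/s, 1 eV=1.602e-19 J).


E = hc / lambda
= (6.626e-34)(3e8) / (633.3e-9)
= 1.9878e-25 / 6.3330e-07
= 3.1388e-19 J
Converting to eV: 3.1388e-19 / 1.602e-19
= 1.9593 eV

1.9593


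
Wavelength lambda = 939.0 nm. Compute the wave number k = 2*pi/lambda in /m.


k = 2 * pi / lambda
= 6.2832 / (939.0e-9)
= 6.2832 / 9.3900e-07
= 6.6914e+06 /m

6.6914e+06


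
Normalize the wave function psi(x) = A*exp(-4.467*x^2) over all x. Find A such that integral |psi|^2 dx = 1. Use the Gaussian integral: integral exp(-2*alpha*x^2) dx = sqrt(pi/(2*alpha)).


integral |psi|^2 dx = A^2 * sqrt(pi/(2*alpha)) = 1
A^2 = sqrt(2*alpha/pi)
= sqrt(2 * 4.467 / pi)
= 1.686351
A = sqrt(1.686351)
= 1.2986

1.2986


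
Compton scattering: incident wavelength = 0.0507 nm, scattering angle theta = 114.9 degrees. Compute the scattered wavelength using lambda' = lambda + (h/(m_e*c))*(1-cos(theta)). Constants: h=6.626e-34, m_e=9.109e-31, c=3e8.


Compton wavelength: h/(m_e*c) = 2.4247e-12 m
d_lambda = 2.4247e-12 * (1 - cos(114.9 deg))
= 2.4247e-12 * 1.421036
= 3.4456e-12 m = 0.003446 nm
lambda' = 0.0507 + 0.003446
= 0.054146 nm

0.054146


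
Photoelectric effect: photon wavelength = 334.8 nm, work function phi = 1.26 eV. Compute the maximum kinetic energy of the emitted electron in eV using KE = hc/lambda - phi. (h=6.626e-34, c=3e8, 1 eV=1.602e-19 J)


E_photon = hc / lambda
= (6.626e-34)(3e8) / (334.8e-9)
= 5.9373e-19 J
= 3.7062 eV
KE = E_photon - phi
= 3.7062 - 1.26
= 2.4462 eV

2.4462
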